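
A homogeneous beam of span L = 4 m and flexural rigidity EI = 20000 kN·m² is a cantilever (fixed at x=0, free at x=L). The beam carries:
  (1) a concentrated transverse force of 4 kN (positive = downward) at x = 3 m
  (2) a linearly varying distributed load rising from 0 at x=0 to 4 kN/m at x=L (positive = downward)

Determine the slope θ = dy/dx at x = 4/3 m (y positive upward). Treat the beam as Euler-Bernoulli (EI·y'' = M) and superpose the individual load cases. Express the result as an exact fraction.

θ(4/3) = -103/60750 rad

Load 1 — point force P=4 kN at a=3 m (b=L-a=1):
  θ_1 = -Px(2a-x)/(2EI)  [x≤a] = -4·(4/3)·(2·3-(4/3))/(2·20000) = -7/11250 rad
Load 2 — triangular load w₀=4 kN/m (0→w₀ over full span):
  θ_2 = (w₀Lx²/4-w₀L²x/3-w₀x⁴/(24L))/EI = (4·4·(4/3)²/4-4·4²·(4/3)/3-4·(4/3)⁴/(24·4))/20000 = -163/151875 rad
Superposition: θ = Σ θ_i = -103/60750 rad ≈ -0.001695 rad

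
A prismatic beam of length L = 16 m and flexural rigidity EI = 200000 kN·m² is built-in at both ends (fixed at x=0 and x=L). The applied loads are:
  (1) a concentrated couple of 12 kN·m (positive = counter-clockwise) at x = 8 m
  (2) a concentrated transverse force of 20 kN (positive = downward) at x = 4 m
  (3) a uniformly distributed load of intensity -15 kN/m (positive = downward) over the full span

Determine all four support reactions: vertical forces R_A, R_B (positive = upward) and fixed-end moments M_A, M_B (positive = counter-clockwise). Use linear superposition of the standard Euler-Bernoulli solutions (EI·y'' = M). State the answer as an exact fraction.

R_A = -102 kN, M_A = -272 kN·m, R_B = -118 kN, M_B = 308 kN·m

Load 1 — applied couple M₀=12 kN·m at a=8 m (b=L-a=8):
  R_A = 6M₀ab/L³ = 6·12·8·8/16³ = 9/8 kN
  M_A = M₀b(2a-b)/L² = 12·8·(2·8-8)/16² = 3 kN·m
  R_B = -6M₀ab/L³ = -6·12·8·8/16³ = -9/8 kN
  M_B = M₀a(2b-a)/L² = 12·8·(2·8-8)/16² = 3 kN·m
Load 2 — point force P=20 kN at a=4 m (b=L-a=12):
  R_A = Pb²(3a+b)/L³ = 20·12²·(3·4+12)/16³ = 135/8 kN
  M_A = Pab²/L² = 20·4·12²/16² = 45 kN·m
  R_B = Pa²(a+3b)/L³ = 20·4²·(4+3·12)/16³ = 25/8 kN
  M_B = -Pa²b/L² = -20·4²·12/16² = -15 kN·m
Load 3 — uniform load w=-15 kN/m over full span:
  R_A = wL/2 = (-15)·16/2 = -120 kN
  M_A = wL²/12 = (-15)·16²/12 = -320 kN·m
  R_B = wL/2 = (-15)·16/2 = -120 kN
  M_B = -wL²/12 = -(-15)·16²/12 = 320 kN·m
Superposition: R_A = -102 kN, M_A = -272 kN·m, R_B = -118 kN, M_B = 308 kN·m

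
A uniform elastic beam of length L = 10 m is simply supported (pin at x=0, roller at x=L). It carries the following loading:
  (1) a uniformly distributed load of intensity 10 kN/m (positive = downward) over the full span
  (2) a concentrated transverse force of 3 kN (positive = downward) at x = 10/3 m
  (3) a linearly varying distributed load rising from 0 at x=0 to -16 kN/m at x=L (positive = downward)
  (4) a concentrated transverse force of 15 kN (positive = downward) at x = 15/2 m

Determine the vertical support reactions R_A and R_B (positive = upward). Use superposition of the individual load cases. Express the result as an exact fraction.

Load 1 — uniform load w=10 kN/m over full span:
  R_A = wL/2 = 10·10/2 = 50 kN
  R_B = wL/2 = 10·10/2 = 50 kN
Load 2 — point force P=3 kN at a=10/3 m (b=L-a=20/3):
  R_A = Pb/L = 3·(20/3)/10 = 2 kN
  R_B = Pa/L = 3·(10/3)/10 = 1 kN
Load 3 — triangular load w₀=-16 kN/m (0→w₀ over full span):
  R_A = w₀L/6 = (-16)·10/6 = -80/3 kN
  R_B = w₀L/3 = (-16)·10/3 = -160/3 kN
Load 4 — point force P=15 kN at a=15/2 m (b=L-a=5/2):
  R_A = Pb/L = 15·(5/2)/10 = 15/4 kN
  R_B = Pa/L = 15·(15/2)/10 = 45/4 kN
Superposition: R_A = 349/12 kN, R_B = 107/12 kN

R_A = 349/12 kN, R_B = 107/12 kN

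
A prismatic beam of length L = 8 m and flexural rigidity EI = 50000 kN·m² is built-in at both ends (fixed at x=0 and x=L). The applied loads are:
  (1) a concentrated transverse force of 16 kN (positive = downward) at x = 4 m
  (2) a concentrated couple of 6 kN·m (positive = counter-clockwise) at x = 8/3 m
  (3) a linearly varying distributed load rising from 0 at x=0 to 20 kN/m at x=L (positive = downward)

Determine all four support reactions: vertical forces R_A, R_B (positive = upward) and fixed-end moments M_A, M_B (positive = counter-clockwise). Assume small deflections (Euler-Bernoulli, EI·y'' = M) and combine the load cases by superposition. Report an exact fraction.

Load 1 — point force P=16 kN at a=4 m (b=L-a=4):
  R_A = Pb²(3a+b)/L³ = 16·4²·(3·4+4)/8³ = 8 kN
  M_A = Pab²/L² = 16·4·4²/8² = 16 kN·m
  R_B = Pa²(a+3b)/L³ = 16·4²·(4+3·4)/8³ = 8 kN
  M_B = -Pa²b/L² = -16·4²·4/8² = -16 kN·m
Load 2 — applied couple M₀=6 kN·m at a=8/3 m (b=L-a=16/3):
  R_A = 6M₀ab/L³ = 6·6·(8/3)·(16/3)/8³ = 1 kN
  M_A = M₀b(2a-b)/L² = 6·(16/3)·(2·(8/3)-(16/3))/8² = 0 kN·m
  R_B = -6M₀ab/L³ = -6·6·(8/3)·(16/3)/8³ = -1 kN
  M_B = M₀a(2b-a)/L² = 6·(8/3)·(2·(16/3)-(8/3))/8² = 2 kN·m
Load 3 — triangular load w₀=20 kN/m (0→w₀ over full span):
  R_A = 3w₀L/20 = 3·20·8/20 = 24 kN
  M_A = w₀L²/30 = 20·8²/30 = 128/3 kN·m
  R_B = 7w₀L/20 = 7·20·8/20 = 56 kN
  M_B = -w₀L²/20 = -20·8²/20 = -64 kN·m
Superposition: R_A = 33 kN, M_A = 176/3 kN·m, R_B = 63 kN, M_B = -78 kN·m

R_A = 33 kN, M_A = 176/3 kN·m, R_B = 63 kN, M_B = -78 kN·m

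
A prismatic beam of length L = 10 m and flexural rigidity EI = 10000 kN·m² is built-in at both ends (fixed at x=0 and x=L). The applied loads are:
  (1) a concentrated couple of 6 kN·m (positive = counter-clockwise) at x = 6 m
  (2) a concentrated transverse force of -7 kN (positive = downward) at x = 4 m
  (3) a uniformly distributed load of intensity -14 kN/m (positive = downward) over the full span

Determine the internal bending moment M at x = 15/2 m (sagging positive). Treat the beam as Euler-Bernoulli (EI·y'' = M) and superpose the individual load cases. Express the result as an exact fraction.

Load 1 — applied couple M₀=6 kN·m at a=6 m (b=L-a=4):
  M_1 = R_Ax - M_A - M₀  [x>a] with R_A=108/125, M_A=48/25 = (108/125)·(15/2) - (48/25) - 6 = -36/25 kN·m
Load 2 — point force P=-7 kN at a=4 m (b=L-a=6):
  M_2 = Pa²(a+3b)(L-x)/L³ - Pa²b/L²  [x>a] = (-7)·4²·(4+3·6)·(10-(15/2))/10³ - (-7)·4²·6/10² = 14/25 kN·m
Load 3 — uniform load w=-14 kN/m over full span:
  M_3 = wLx/2 - wL²/12 - wx²/2 = (-14)·10·(15/2)/2 - (-14)·10²/12 - (-14)·(15/2)²/2 = -175/12 kN·m
Superposition: M = Σ M_i = -4639/300 kN·m ≈ -15.463333 kN·m

M(15/2) = -4639/300 kN·m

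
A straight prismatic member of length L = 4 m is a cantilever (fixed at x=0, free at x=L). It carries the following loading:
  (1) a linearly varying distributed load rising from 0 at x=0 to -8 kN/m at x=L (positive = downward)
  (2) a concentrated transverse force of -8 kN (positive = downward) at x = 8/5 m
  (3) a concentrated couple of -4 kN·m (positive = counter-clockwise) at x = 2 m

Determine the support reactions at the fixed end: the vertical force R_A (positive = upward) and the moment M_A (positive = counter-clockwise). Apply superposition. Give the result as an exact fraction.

R_A = -24 kN, M_A = -772/15 kN·m

Load 1 — triangular load w₀=-8 kN/m (0→w₀ over full span):
  R_A = w₀L/2 = (-8)·4/2 = -16 kN
  M_A = w₀L²/3 = (-8)·4²/3 = -128/3 kN·m
Load 2 — point force P=-8 kN at a=8/5 m (b=L-a=12/5):
  R_A = P = (-8) = -8 kN
  M_A = Pa = (-8)·(8/5) = -64/5 kN·m
Load 3 — applied couple M₀=-4 kN·m at a=2 m (b=L-a=2):
  R_A = 0 kN
  M_A = -M₀ = -(-4) = 4 kN·m
Superposition: R_A = -24 kN, M_A = -772/15 kN·m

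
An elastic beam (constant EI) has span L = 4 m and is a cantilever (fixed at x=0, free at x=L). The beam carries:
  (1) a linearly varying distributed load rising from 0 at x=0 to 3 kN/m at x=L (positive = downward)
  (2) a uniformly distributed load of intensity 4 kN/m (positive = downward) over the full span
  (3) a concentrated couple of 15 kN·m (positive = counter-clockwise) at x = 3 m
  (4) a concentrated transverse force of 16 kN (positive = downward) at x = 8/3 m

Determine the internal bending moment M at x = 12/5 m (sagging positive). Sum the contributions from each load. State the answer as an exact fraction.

M(12/5) = 857/375 kN·m

Load 1 — triangular load w₀=3 kN/m (0→w₀ over full span):
  M_1 = w₀Lx/2 - w₀L²/3 - w₀x³/(6L) = 3·4·(12/5)/2 - 3·4²/3 - 3·(12/5)³/(6·4) = -416/125 kN·m
Load 2 — uniform load w=4 kN/m over full span:
  M_2 = -w(L-x)²/2 = -4·(4-(12/5))²/2 = -128/25 kN·m
Load 3 — applied couple M₀=15 kN·m at a=3 m (b=L-a=1):
  M_3 = M₀  [x≤a] = 15 = 15 kN·m
Load 4 — point force P=16 kN at a=8/3 m (b=L-a=4/3):
  M_4 = -P(a-x)  [x≤a] = -16·((8/3)-(12/5)) = -64/15 kN·m
Superposition: M = Σ M_i = 857/375 kN·m ≈ 2.285333 kN·m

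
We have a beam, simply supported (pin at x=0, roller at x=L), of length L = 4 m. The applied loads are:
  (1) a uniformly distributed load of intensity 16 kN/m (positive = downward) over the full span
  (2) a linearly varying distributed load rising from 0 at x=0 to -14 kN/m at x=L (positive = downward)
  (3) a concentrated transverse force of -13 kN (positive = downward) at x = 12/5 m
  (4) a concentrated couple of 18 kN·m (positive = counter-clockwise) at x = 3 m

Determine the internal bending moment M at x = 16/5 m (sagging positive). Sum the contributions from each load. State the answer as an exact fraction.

M(16/5) = -14/125 kN·m

Load 1 — uniform load w=16 kN/m over full span:
  M_1 = wx(L-x)/2 = 16·(16/5)·(4-(16/5))/2 = 512/25 kN·m
Load 2 — triangular load w₀=-14 kN/m (0→w₀ over full span):
  M_2 = w₀Lx/6 - w₀x³/(6L) = (-14)·4·(16/5)/6 - (-14)·(16/5)³/(6·4) = -1344/125 kN·m
Load 3 — point force P=-13 kN at a=12/5 m (b=L-a=8/5):
  M_3 = Pa(L-x)/L  [x>a] = (-13)·(12/5)·(4-(16/5))/4 = -156/25 kN·m
Load 4 — applied couple M₀=18 kN·m at a=3 m (b=L-a=1):
  M_4 = M₀x/L - M₀  [x>a] = 18·(16/5)/4 - 18 = -18/5 kN·m
Superposition: M = Σ M_i = -14/125 kN·m ≈ -0.112000 kN·m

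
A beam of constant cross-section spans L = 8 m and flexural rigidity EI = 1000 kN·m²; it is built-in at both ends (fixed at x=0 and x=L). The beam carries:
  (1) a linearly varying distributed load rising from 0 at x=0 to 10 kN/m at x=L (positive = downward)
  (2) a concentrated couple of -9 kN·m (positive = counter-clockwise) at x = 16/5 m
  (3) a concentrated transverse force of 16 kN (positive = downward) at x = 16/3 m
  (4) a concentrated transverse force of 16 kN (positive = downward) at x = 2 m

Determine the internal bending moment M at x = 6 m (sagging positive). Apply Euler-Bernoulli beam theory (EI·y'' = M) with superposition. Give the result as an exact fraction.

Load 1 — triangular load w₀=10 kN/m (0→w₀ over full span):
  M_1 = 3w₀Lx/20 - w₀L²/30 - w₀x³/(6L) = 3·10·8·6/20 - 10·8²/30 - 10·6³/(6·8) = 17/3 kN·m
Load 2 — applied couple M₀=-9 kN·m at a=16/5 m (b=L-a=24/5):
  M_2 = R_Ax - M_A - M₀  [x>a] with R_A=-81/50, M_A=-27/25 = (-81/50)·6 - (-27/25) - (-9) = 9/25 kN·m
Load 3 — point force P=16 kN at a=16/3 m (b=L-a=8/3):
  M_3 = Pa²(a+3b)(L-x)/L³ - Pa²b/L²  [x>a] = 16·(16/3)²·((16/3)+3·(8/3))·(8-6)/8³ - 16·(16/3)²·(8/3)/8² = 128/27 kN·m
Load 4 — point force P=16 kN at a=2 m (b=L-a=6):
  M_4 = Pa²(a+3b)(L-x)/L³ - Pa²b/L²  [x>a] = 16·2²·(2+3·6)·(8-6)/8³ - 16·2²·6/8² = -1 kN·m
Superposition: M = Σ M_i = 6593/675 kN·m ≈ 9.767407 kN·m

M(6) = 6593/675 kN·m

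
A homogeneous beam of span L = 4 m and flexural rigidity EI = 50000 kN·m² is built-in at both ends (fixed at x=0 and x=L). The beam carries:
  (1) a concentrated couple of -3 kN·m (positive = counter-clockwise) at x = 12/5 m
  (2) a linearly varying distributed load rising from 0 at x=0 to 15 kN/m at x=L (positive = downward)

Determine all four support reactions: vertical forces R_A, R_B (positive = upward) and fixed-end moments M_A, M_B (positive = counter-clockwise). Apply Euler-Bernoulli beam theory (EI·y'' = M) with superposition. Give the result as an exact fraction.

R_A = 198/25 kN, M_A = 176/25 kN·m, R_B = 552/25 kN, M_B = -309/25 kN·m

Load 1 — applied couple M₀=-3 kN·m at a=12/5 m (b=L-a=8/5):
  R_A = 6M₀ab/L³ = 6·(-3)·(12/5)·(8/5)/4³ = -27/25 kN
  M_A = M₀b(2a-b)/L² = (-3)·(8/5)·(2·(12/5)-(8/5))/4² = -24/25 kN·m
  R_B = -6M₀ab/L³ = -6·(-3)·(12/5)·(8/5)/4³ = 27/25 kN
  M_B = M₀a(2b-a)/L² = (-3)·(12/5)·(2·(8/5)-(12/5))/4² = -9/25 kN·m
Load 2 — triangular load w₀=15 kN/m (0→w₀ over full span):
  R_A = 3w₀L/20 = 3·15·4/20 = 9 kN
  M_A = w₀L²/30 = 15·4²/30 = 8 kN·m
  R_B = 7w₀L/20 = 7·15·4/20 = 21 kN
  M_B = -w₀L²/20 = -15·4²/20 = -12 kN·m
Superposition: R_A = 198/25 kN, M_A = 176/25 kN·m, R_B = 552/25 kN, M_B = -309/25 kN·m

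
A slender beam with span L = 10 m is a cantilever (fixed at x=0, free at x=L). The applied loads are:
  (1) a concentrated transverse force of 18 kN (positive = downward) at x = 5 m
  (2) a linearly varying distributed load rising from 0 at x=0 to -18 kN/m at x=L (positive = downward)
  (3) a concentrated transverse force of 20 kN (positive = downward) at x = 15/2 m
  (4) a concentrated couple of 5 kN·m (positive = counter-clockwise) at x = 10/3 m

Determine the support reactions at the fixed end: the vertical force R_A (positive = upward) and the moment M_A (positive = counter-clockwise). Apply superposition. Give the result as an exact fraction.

Load 1 — point force P=18 kN at a=5 m (b=L-a=5):
  R_A = P = 18 kN
  M_A = Pa = 18·5 = 90 kN·m
Load 2 — triangular load w₀=-18 kN/m (0→w₀ over full span):
  R_A = w₀L/2 = (-18)·10/2 = -90 kN
  M_A = w₀L²/3 = (-18)·10²/3 = -600 kN·m
Load 3 — point force P=20 kN at a=15/2 m (b=L-a=5/2):
  R_A = P = 20 kN
  M_A = Pa = 20·(15/2) = 150 kN·m
Load 4 — applied couple M₀=5 kN·m at a=10/3 m (b=L-a=20/3):
  R_A = 0 kN
  M_A = -M₀ = -5 kN·m
Superposition: R_A = -52 kN, M_A = -365 kN·m

R_A = -52 kN, M_A = -365 kN·m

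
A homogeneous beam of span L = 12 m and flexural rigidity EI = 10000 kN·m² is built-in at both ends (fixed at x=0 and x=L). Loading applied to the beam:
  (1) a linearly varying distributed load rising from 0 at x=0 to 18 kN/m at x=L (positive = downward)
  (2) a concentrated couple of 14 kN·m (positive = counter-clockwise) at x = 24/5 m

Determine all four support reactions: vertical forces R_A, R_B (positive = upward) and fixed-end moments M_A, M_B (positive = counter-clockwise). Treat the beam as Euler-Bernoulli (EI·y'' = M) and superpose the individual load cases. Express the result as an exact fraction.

Load 1 — triangular load w₀=18 kN/m (0→w₀ over full span):
  R_A = 3w₀L/20 = 3·18·12/20 = 162/5 kN
  M_A = w₀L²/30 = 18·12²/30 = 432/5 kN·m
  R_B = 7w₀L/20 = 7·18·12/20 = 378/5 kN
  M_B = -w₀L²/20 = -18·12²/20 = -648/5 kN·m
Load 2 — applied couple M₀=14 kN·m at a=24/5 m (b=L-a=36/5):
  R_A = 6M₀ab/L³ = 6·14·(24/5)·(36/5)/12³ = 42/25 kN
  M_A = M₀b(2a-b)/L² = 14·(36/5)·(2·(24/5)-(36/5))/12² = 42/25 kN·m
  R_B = -6M₀ab/L³ = -6·14·(24/5)·(36/5)/12³ = -42/25 kN
  M_B = M₀a(2b-a)/L² = 14·(24/5)·(2·(36/5)-(24/5))/12² = 112/25 kN·m
Superposition: R_A = 852/25 kN, M_A = 2202/25 kN·m, R_B = 1848/25 kN, M_B = -3128/25 kN·m

R_A = 852/25 kN, M_A = 2202/25 kN·m, R_B = 1848/25 kN, M_B = -3128/25 kN·m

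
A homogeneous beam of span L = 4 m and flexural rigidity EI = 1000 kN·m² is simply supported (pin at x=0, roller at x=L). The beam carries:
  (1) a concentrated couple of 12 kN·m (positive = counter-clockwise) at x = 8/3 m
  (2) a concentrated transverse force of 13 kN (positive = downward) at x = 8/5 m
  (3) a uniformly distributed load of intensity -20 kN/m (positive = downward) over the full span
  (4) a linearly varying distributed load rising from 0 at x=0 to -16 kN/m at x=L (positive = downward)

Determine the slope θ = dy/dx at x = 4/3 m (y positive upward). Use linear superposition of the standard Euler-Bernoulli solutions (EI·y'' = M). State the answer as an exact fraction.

Load 1 — applied couple M₀=12 kN·m at a=8/3 m (b=L-a=4/3):
  θ_1 = (M₀x²/(2L)+C₁)/EI  [x≤a] with C₁=M₀(3b²-L²)/(6L)=-16/3 = (12·(4/3)²/(2·4)+(-16/3))/1000 = -1/375 rad
Load 2 — point force P=13 kN at a=8/5 m (b=L-a=12/5):
  θ_2 = -Pb(L²-b²-3x²)/(6LEI)  [x≤a] = -13·(12/5)·(4²-(12/5)²-3·(4/3)²)/(6·4·1000) = -299/46875 rad
Load 3 — uniform load w=-20 kN/m over full span:
  θ_3 = -w(L³-6Lx²+4x³)/(24EI) = -(-20)·(4³-6·4·(4/3)²+4·(4/3)³)/(24·1000) = 52/2025 rad
Load 4 — triangular load w₀=-16 kN/m (0→w₀ over full span):
  θ_4 = -w₀(7L⁴-30L²x²+15x⁴)/(360LEI) = -(-16)·(7·4⁴-30·4²·(4/3)²+15·(4/3)⁴)/(360·4·1000) = 1664/151875 rad
Superposition: θ = Σ θ_i = 104756/3796875 rad ≈ 0.027590 rad

θ(4/3) = 104756/3796875 rad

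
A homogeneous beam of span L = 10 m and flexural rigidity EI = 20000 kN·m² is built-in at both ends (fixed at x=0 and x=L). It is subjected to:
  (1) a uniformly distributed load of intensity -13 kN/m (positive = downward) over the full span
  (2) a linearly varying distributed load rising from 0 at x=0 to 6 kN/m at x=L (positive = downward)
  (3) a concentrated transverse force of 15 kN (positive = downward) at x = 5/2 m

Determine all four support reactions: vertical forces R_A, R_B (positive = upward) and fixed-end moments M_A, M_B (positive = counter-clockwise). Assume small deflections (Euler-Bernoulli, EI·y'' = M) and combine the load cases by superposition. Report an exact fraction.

Load 1 — uniform load w=-13 kN/m over full span:
  R_A = wL/2 = (-13)·10/2 = -65 kN
  M_A = wL²/12 = (-13)·10²/12 = -325/3 kN·m
  R_B = wL/2 = (-13)·10/2 = -65 kN
  M_B = -wL²/12 = -(-13)·10²/12 = 325/3 kN·m
Load 2 — triangular load w₀=6 kN/m (0→w₀ over full span):
  R_A = 3w₀L/20 = 3·6·10/20 = 9 kN
  M_A = w₀L²/30 = 6·10²/30 = 20 kN·m
  R_B = 7w₀L/20 = 7·6·10/20 = 21 kN
  M_B = -w₀L²/20 = -6·10²/20 = -30 kN·m
Load 3 — point force P=15 kN at a=5/2 m (b=L-a=15/2):
  R_A = Pb²(3a+b)/L³ = 15·(15/2)²·(3·(5/2)+(15/2))/10³ = 405/32 kN
  M_A = Pab²/L² = 15·(5/2)·(15/2)²/10² = 675/32 kN·m
  R_B = Pa²(a+3b)/L³ = 15·(5/2)²·((5/2)+3·(15/2))/10³ = 75/32 kN
  M_B = -Pa²b/L² = -15·(5/2)²·(15/2)/10² = -225/32 kN·m
Superposition: R_A = -1387/32 kN, M_A = -6455/96 kN·m, R_B = -1333/32 kN, M_B = 6845/96 kN·m

R_A = -1387/32 kN, M_A = -6455/96 kN·m, R_B = -1333/32 kN, M_B = 6845/96 kN·m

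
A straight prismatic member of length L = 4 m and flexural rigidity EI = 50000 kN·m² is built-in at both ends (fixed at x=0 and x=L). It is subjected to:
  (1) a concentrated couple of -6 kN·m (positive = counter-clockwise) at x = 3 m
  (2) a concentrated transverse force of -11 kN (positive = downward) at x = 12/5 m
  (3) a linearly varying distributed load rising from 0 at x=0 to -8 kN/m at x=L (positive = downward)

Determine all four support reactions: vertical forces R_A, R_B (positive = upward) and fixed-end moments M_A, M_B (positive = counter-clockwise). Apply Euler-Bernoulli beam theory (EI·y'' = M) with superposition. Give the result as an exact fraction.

R_A = -20719/2000 kN, M_A = -31097/3000 kN·m, R_B = -33281/2000 kN, M_B = 13861/1000 kN·m

Load 1 — applied couple M₀=-6 kN·m at a=3 m (b=L-a=1):
  R_A = 6M₀ab/L³ = 6·(-6)·3·1/4³ = -27/16 kN
  M_A = M₀b(2a-b)/L² = (-6)·1·(2·3-1)/4² = -15/8 kN·m
  R_B = -6M₀ab/L³ = -6·(-6)·3·1/4³ = 27/16 kN
  M_B = M₀a(2b-a)/L² = (-6)·3·(2·1-3)/4² = 9/8 kN·m
Load 2 — point force P=-11 kN at a=12/5 m (b=L-a=8/5):
  R_A = Pb²(3a+b)/L³ = (-11)·(8/5)²·(3·(12/5)+(8/5))/4³ = -484/125 kN
  M_A = Pab²/L² = (-11)·(12/5)·(8/5)²/4² = -528/125 kN·m
  R_B = Pa²(a+3b)/L³ = (-11)·(12/5)²·((12/5)+3·(8/5))/4³ = -891/125 kN
  M_B = -Pa²b/L² = -(-11)·(12/5)²·(8/5)/4² = 792/125 kN·m
Load 3 — triangular load w₀=-8 kN/m (0→w₀ over full span):
  R_A = 3w₀L/20 = 3·(-8)·4/20 = -24/5 kN
  M_A = w₀L²/30 = (-8)·4²/30 = -64/15 kN·m
  R_B = 7w₀L/20 = 7·(-8)·4/20 = -56/5 kN
  M_B = -w₀L²/20 = -(-8)·4²/20 = 32/5 kN·m
Superposition: R_A = -20719/2000 kN, M_A = -31097/3000 kN·m, R_B = -33281/2000 kN, M_B = 13861/1000 kN·m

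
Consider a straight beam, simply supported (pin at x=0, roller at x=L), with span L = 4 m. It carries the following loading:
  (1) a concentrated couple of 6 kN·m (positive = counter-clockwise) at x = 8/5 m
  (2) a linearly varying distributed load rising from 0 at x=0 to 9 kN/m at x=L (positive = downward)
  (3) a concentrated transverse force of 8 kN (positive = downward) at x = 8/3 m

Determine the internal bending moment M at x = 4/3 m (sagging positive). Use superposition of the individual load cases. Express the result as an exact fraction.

Load 1 — applied couple M₀=6 kN·m at a=8/5 m (b=L-a=12/5):
  M_1 = M₀x/L  [x≤a] = 6·(4/3)/4 = 2 kN·m
Load 2 — triangular load w₀=9 kN/m (0→w₀ over full span):
  M_2 = w₀Lx/6 - w₀x³/(6L) = 9·4·(4/3)/6 - 9·(4/3)³/(6·4) = 64/9 kN·m
Load 3 — point force P=8 kN at a=8/3 m (b=L-a=4/3):
  M_3 = Pbx/L  [x≤a] = 8·(4/3)·(4/3)/4 = 32/9 kN·m
Superposition: M = Σ M_i = 38/3 kN·m ≈ 12.666667 kN·m

M(4/3) = 38/3 kN·m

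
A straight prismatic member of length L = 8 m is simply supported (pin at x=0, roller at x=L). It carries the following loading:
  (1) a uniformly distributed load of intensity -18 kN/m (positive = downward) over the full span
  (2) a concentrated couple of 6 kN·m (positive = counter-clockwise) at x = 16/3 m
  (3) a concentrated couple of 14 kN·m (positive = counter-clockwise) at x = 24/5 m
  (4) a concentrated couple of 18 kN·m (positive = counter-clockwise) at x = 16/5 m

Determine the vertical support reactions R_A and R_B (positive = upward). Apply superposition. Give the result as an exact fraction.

Load 1 — uniform load w=-18 kN/m over full span:
  R_A = wL/2 = (-18)·8/2 = -72 kN
  R_B = wL/2 = (-18)·8/2 = -72 kN
Load 2 — applied couple M₀=6 kN·m at a=16/3 m (b=L-a=8/3):
  R_A = M₀/L = 6/8 = 3/4 kN
  R_B = -M₀/L = -6/8 = -3/4 kN
Load 3 — applied couple M₀=14 kN·m at a=24/5 m (b=L-a=16/5):
  R_A = M₀/L = 14/8 = 7/4 kN
  R_B = -M₀/L = -14/8 = -7/4 kN
Load 4 — applied couple M₀=18 kN·m at a=16/5 m (b=L-a=24/5):
  R_A = M₀/L = 18/8 = 9/4 kN
  R_B = -M₀/L = -18/8 = -9/4 kN
Superposition: R_A = -269/4 kN, R_B = -307/4 kN

R_A = -269/4 kN, R_B = -307/4 kN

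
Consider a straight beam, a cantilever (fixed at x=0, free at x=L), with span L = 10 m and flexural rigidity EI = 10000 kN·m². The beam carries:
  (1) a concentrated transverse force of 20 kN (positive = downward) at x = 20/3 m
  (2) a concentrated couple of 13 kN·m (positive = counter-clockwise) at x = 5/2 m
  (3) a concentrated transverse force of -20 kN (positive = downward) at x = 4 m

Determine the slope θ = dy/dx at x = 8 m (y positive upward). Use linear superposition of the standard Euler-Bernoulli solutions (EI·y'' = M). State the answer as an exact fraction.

Load 1 — point force P=20 kN at a=20/3 m (b=L-a=10/3):
  θ_1 = -Pa²/(2EI)  [x>a] = -20·(20/3)²/(2·10000) = -2/45 rad
Load 2 — applied couple M₀=13 kN·m at a=5/2 m (b=L-a=15/2):
  θ_2 = M₀a/EI  [x>a] = 13·(5/2)/10000 = 13/4000 rad
Load 3 — point force P=-20 kN at a=4 m (b=L-a=6):
  θ_3 = -Pa²/(2EI)  [x>a] = -(-20)·4²/(2·10000) = 2/125 rad
Superposition: θ = Σ θ_i = -907/36000 rad ≈ -0.025194 rad

θ(8) = -907/36000 rad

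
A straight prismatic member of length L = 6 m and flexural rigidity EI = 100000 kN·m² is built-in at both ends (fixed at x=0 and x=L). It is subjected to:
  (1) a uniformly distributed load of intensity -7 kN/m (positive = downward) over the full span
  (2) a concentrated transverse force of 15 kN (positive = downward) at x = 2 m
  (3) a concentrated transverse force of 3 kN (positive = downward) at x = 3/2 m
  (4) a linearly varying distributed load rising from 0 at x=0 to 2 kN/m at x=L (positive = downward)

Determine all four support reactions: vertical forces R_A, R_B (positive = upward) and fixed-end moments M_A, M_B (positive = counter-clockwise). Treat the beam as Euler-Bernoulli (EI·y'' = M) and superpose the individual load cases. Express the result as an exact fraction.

R_A = -8003/1440 kN, M_A = -1313/480 kN·m, R_B = -17917/1440 kN, M_B = 4747/480 kN·m

Load 1 — uniform load w=-7 kN/m over full span:
  R_A = wL/2 = (-7)·6/2 = -21 kN
  M_A = wL²/12 = (-7)·6²/12 = -21 kN·m
  R_B = wL/2 = (-7)·6/2 = -21 kN
  M_B = -wL²/12 = -(-7)·6²/12 = 21 kN·m
Load 2 — point force P=15 kN at a=2 m (b=L-a=4):
  R_A = Pb²(3a+b)/L³ = 15·4²·(3·2+4)/6³ = 100/9 kN
  M_A = Pab²/L² = 15·2·4²/6² = 40/3 kN·m
  R_B = Pa²(a+3b)/L³ = 15·2²·(2+3·4)/6³ = 35/9 kN
  M_B = -Pa²b/L² = -15·2²·4/6² = -20/3 kN·m
Load 3 — point force P=3 kN at a=3/2 m (b=L-a=9/2):
  R_A = Pb²(3a+b)/L³ = 3·(9/2)²·(3·(3/2)+(9/2))/6³ = 81/32 kN
  M_A = Pab²/L² = 3·(3/2)·(9/2)²/6² = 81/32 kN·m
  R_B = Pa²(a+3b)/L³ = 3·(3/2)²·((3/2)+3·(9/2))/6³ = 15/32 kN
  M_B = -Pa²b/L² = -3·(3/2)²·(9/2)/6² = -27/32 kN·m
Load 4 — triangular load w₀=2 kN/m (0→w₀ over full span):
  R_A = 3w₀L/20 = 3·2·6/20 = 9/5 kN
  M_A = w₀L²/30 = 2·6²/30 = 12/5 kN·m
  R_B = 7w₀L/20 = 7·2·6/20 = 21/5 kN
  M_B = -w₀L²/20 = -2·6²/20 = -18/5 kN·m
Superposition: R_A = -8003/1440 kN, M_A = -1313/480 kN·m, R_B = -17917/1440 kN, M_B = 4747/480 kN·m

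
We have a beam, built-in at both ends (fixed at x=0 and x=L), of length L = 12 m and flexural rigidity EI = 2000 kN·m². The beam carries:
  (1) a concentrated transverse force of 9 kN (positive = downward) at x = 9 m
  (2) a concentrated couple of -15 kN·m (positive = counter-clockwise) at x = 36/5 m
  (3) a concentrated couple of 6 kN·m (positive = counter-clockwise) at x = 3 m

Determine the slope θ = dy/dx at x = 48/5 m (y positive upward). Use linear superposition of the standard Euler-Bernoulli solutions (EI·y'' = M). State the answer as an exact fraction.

Load 1 — point force P=9 kN at a=9 m (b=L-a=3):
  θ_1 = Pa²(L-x)(2bL-(3b+a)(L-x))/(2L³EI)  [x>a] = 9·9²·(12-(48/5))·(2·3·12-(3·3+9)·(12-(48/5)))/(2·12³·2000) = 729/100000 rad
Load 2 — applied couple M₀=-15 kN·m at a=36/5 m (b=L-a=24/5):
  θ_2 = (R_Ax²/2 - M_Ax - M₀(x-a))/EI  [x>a] with R_A=-9/5, M_A=-24/5 = ((-9/5)·(48/5)²/2 - (-24/5)·(48/5) - (-15)·((48/5)-(36/5)))/2000 = -27/62500 rad
Load 3 — applied couple M₀=6 kN·m at a=3 m (b=L-a=9):
  θ_3 = (R_Ax²/2 - M_Ax - M₀(x-a))/EI  [x>a] with R_A=9/16, M_A=-9/8 = ((9/16)·(48/5)²/2 - (-9/8)·(48/5) - 6·((48/5)-3))/2000 = -9/6250 rad
Superposition: θ = Σ θ_i = 2709/500000 rad ≈ 0.005418 rad

θ(48/5) = 2709/500000 rad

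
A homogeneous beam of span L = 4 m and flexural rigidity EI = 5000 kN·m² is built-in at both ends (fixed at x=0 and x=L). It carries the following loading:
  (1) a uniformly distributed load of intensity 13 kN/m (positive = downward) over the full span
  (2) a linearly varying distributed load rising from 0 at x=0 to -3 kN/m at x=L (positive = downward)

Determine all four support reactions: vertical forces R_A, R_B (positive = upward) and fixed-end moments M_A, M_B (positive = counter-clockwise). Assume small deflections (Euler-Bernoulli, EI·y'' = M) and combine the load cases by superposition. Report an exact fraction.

R_A = 121/5 kN, M_A = 236/15 kN·m, R_B = 109/5 kN, M_B = -224/15 kN·m

Load 1 — uniform load w=13 kN/m over full span:
  R_A = wL/2 = 13·4/2 = 26 kN
  M_A = wL²/12 = 13·4²/12 = 52/3 kN·m
  R_B = wL/2 = 13·4/2 = 26 kN
  M_B = -wL²/12 = -13·4²/12 = -52/3 kN·m
Load 2 — triangular load w₀=-3 kN/m (0→w₀ over full span):
  R_A = 3w₀L/20 = 3·(-3)·4/20 = -9/5 kN
  M_A = w₀L²/30 = (-3)·4²/30 = -8/5 kN·m
  R_B = 7w₀L/20 = 7·(-3)·4/20 = -21/5 kN
  M_B = -w₀L²/20 = -(-3)·4²/20 = 12/5 kN·m
Superposition: R_A = 121/5 kN, M_A = 236/15 kN·m, R_B = 109/5 kN, M_B = -224/15 kN·m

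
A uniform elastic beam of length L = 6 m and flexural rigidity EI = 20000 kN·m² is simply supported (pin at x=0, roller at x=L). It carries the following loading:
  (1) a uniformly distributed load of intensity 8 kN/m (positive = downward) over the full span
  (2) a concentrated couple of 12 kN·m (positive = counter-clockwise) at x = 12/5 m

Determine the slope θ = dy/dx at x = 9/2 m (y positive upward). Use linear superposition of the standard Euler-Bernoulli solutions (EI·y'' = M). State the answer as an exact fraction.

Load 1 — uniform load w=8 kN/m over full span:
  θ_1 = -w(L³-6Lx²+4x³)/(24EI) = -8·(6³-6·6·(9/2)²+4·(9/2)³)/(24·20000) = 99/40000 rad
Load 2 — applied couple M₀=12 kN·m at a=12/5 m (b=L-a=18/5):
  θ_2 = (M₀x²/(2L)-M₀(x-a)+C₁)/EI  [x>a] with C₁=M₀(3b²-L²)/(6L)=24/25 = (12·(9/2)²/(2·6)-12·((9/2)-(12/5))+(24/25))/20000 = -399/2000000 rad
Superposition: θ = Σ θ_i = 4551/2000000 rad ≈ 0.002276 rad

θ(9/2) = 4551/2000000 rad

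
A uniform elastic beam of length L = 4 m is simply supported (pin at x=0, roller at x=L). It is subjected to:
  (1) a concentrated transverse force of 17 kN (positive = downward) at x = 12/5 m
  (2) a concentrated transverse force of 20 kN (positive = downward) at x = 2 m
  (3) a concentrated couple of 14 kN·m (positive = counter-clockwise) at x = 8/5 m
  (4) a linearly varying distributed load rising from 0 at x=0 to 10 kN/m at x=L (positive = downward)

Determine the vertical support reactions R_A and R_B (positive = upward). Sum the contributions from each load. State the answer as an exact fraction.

Load 1 — point force P=17 kN at a=12/5 m (b=L-a=8/5):
  R_A = Pb/L = 17·(8/5)/4 = 34/5 kN
  R_B = Pa/L = 17·(12/5)/4 = 51/5 kN
Load 2 — point force P=20 kN at a=2 m (b=L-a=2):
  R_A = Pb/L = 20·2/4 = 10 kN
  R_B = Pa/L = 20·2/4 = 10 kN
Load 3 — applied couple M₀=14 kN·m at a=8/5 m (b=L-a=12/5):
  R_A = M₀/L = 14/4 = 7/2 kN
  R_B = -M₀/L = -14/4 = -7/2 kN
Load 4 — triangular load w₀=10 kN/m (0→w₀ over full span):
  R_A = w₀L/6 = 10·4/6 = 20/3 kN
  R_B = w₀L/3 = 10·4/3 = 40/3 kN
Superposition: R_A = 809/30 kN, R_B = 901/30 kN

R_A = 809/30 kN, R_B = 901/30 kN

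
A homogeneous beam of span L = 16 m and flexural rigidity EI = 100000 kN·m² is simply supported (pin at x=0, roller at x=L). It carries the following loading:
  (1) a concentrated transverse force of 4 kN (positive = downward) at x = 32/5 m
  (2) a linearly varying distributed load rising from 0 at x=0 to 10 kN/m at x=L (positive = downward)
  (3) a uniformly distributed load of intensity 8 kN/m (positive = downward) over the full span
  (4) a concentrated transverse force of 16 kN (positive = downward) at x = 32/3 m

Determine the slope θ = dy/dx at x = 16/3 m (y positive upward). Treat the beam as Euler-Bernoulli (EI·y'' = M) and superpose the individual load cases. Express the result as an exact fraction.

Load 1 — point force P=4 kN at a=32/5 m (b=L-a=48/5):
  θ_1 = -Pb(L²-b²-3x²)/(6LEI)  [x≤a] = -4·(48/5)·(16²-(48/5)²-3·(16/3)²)/(6·16·100000) = -368/1171875 rad
Load 2 — triangular load w₀=10 kN/m (0→w₀ over full span):
  θ_2 = -w₀(7L⁴-30L²x²+15x⁴)/(360LEI) = -10·(7·16⁴-30·16²·(16/3)²+15·(16/3)⁴)/(360·16·100000) = -3328/759375 rad
Load 3 — uniform load w=8 kN/m over full span:
  θ_3 = -w(L³-6Lx²+4x³)/(24EI) = -8·(16³-6·16·(16/3)²+4·(16/3)³)/(24·100000) = -1664/253125 rad
Load 4 — point force P=16 kN at a=32/3 m (b=L-a=16/3):
  θ_4 = -Pb(L²-b²-3x²)/(6LEI)  [x≤a] = -16·(16/3)·(16²-(16/3)²-3·(16/3)²)/(6·16·100000) = -64/50625 rad
Superposition: θ = Σ θ_i = -1189808/94921875 rad ≈ -0.012535 rad

θ(16/3) = -1189808/94921875 rad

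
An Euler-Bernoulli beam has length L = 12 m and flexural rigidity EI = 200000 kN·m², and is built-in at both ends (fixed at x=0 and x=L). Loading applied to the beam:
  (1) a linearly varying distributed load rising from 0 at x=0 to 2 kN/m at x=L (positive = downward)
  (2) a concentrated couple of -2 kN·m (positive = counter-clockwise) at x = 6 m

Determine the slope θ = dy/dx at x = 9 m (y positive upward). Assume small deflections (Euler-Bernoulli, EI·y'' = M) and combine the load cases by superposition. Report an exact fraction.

Load 1 — triangular load w₀=2 kN/m (0→w₀ over full span):
  θ_1 = -w₀(2x(L-x)(L-2x)(x+2L)+x²(L-x)²)/(120LEI) = -2·(2·9·(12-9)·(12-2·9)·(9+2·12)+9²·(12-9)²)/(120·12·200000) = 1107/16000000 rad
Load 2 — applied couple M₀=-2 kN·m at a=6 m (b=L-a=6):
  θ_2 = (R_Ax²/2 - M_Ax - M₀(x-a))/EI  [x>a] with R_A=-1/4, M_A=-1/2 = ((-1/4)·9²/2 - (-1/2)·9 - (-2)·(9-6))/200000 = 3/1600000 rad
Superposition: θ = Σ θ_i = 1137/16000000 rad ≈ 0.000071 rad

θ(9) = 1137/16000000 rad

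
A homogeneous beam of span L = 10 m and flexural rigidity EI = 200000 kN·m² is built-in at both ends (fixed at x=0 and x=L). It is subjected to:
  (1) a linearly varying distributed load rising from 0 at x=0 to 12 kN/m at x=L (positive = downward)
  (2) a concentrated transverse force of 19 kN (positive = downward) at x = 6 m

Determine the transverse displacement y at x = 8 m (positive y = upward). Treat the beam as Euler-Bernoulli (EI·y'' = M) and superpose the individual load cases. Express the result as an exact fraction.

y(8) = -3437/6250000 m

Load 1 — triangular load w₀=12 kN/m (0→w₀ over full span):
  y_1 = -w₀x²(L-x)²(x+2L)/(120LEI) = -12·8²·(10-8)²·(8+2·10)/(120·10·200000) = -28/78125 m
Load 2 — point force P=19 kN at a=6 m (b=L-a=4):
  y_2 = -Pa²(L-x)²(3bL-(3b+a)(L-x))/(6L³EI)  [x>a] = -19·6²·(10-8)²·(3·4·10-(3·4+6)·(10-8))/(6·10³·200000) = -1197/6250000 m
Superposition: y = Σ y_i = -3437/6250000 m ≈ -0.000550 m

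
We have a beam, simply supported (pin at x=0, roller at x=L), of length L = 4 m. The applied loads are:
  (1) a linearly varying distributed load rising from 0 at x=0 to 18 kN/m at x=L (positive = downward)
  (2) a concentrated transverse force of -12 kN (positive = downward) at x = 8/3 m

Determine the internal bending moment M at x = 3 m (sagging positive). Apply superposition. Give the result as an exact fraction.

Load 1 — triangular load w₀=18 kN/m (0→w₀ over full span):
  M_1 = w₀Lx/6 - w₀x³/(6L) = 18·4·3/6 - 18·3³/(6·4) = 63/4 kN·m
Load 2 — point force P=-12 kN at a=8/3 m (b=L-a=4/3):
  M_2 = Pa(L-x)/L  [x>a] = (-12)·(8/3)·(4-3)/4 = -8 kN·m
Superposition: M = Σ M_i = 31/4 kN·m ≈ 7.750000 kN·m

M(3) = 31/4 kN·m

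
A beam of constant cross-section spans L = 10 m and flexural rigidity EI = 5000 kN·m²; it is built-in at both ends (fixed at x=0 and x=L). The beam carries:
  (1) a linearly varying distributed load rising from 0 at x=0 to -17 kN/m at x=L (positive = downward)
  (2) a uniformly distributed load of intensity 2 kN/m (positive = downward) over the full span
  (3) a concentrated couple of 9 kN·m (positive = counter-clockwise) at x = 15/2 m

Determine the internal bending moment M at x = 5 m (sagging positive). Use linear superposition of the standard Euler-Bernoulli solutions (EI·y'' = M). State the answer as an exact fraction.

M(5) = -149/6 kN·m

Load 1 — triangular load w₀=-17 kN/m (0→w₀ over full span):
  M_1 = 3w₀Lx/20 - w₀L²/30 - w₀x³/(6L) = 3·(-17)·10·5/20 - (-17)·10²/30 - (-17)·5³/(6·10) = -425/12 kN·m
Load 2 — uniform load w=2 kN/m over full span:
  M_2 = wLx/2 - wL²/12 - wx²/2 = 2·10·5/2 - 2·10²/12 - 2·5²/2 = 25/3 kN·m
Load 3 — applied couple M₀=9 kN·m at a=15/2 m (b=L-a=5/2):
  M_3 = R_Ax - M_A  [x≤a] with R_A=81/80, M_A=45/16 = (81/80)·5 - (45/16) = 9/4 kN·m
Superposition: M = Σ M_i = -149/6 kN·m ≈ -24.833333 kN·m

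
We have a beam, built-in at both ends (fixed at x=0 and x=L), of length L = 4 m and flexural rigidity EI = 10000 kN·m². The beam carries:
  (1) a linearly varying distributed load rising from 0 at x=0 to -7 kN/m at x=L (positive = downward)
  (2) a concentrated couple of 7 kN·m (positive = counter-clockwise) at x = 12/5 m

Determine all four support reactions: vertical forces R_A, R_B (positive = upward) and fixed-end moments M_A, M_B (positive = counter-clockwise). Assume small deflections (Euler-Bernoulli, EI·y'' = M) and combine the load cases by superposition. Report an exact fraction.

Load 1 — triangular load w₀=-7 kN/m (0→w₀ over full span):
  R_A = 3w₀L/20 = 3·(-7)·4/20 = -21/5 kN
  M_A = w₀L²/30 = (-7)·4²/30 = -56/15 kN·m
  R_B = 7w₀L/20 = 7·(-7)·4/20 = -49/5 kN
  M_B = -w₀L²/20 = -(-7)·4²/20 = 28/5 kN·m
Load 2 — applied couple M₀=7 kN·m at a=12/5 m (b=L-a=8/5):
  R_A = 6M₀ab/L³ = 6·7·(12/5)·(8/5)/4³ = 63/25 kN
  M_A = M₀b(2a-b)/L² = 7·(8/5)·(2·(12/5)-(8/5))/4² = 56/25 kN·m
  R_B = -6M₀ab/L³ = -6·7·(12/5)·(8/5)/4³ = -63/25 kN
  M_B = M₀a(2b-a)/L² = 7·(12/5)·(2·(8/5)-(12/5))/4² = 21/25 kN·m
Superposition: R_A = -42/25 kN, M_A = -112/75 kN·m, R_B = -308/25 kN, M_B = 161/25 kN·m

R_A = -42/25 kN, M_A = -112/75 kN·m, R_B = -308/25 kN, M_B = 161/25 kN·m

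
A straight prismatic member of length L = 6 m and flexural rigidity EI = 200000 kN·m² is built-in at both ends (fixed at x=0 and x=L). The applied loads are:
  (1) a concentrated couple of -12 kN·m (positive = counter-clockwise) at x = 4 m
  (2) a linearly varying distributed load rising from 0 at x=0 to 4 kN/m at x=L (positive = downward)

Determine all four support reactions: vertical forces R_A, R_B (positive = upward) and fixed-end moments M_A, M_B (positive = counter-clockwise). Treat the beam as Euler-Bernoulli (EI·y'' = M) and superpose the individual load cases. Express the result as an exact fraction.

Load 1 — applied couple M₀=-12 kN·m at a=4 m (b=L-a=2):
  R_A = 6M₀ab/L³ = 6·(-12)·4·2/6³ = -8/3 kN
  M_A = M₀b(2a-b)/L² = (-12)·2·(2·4-2)/6² = -4 kN·m
  R_B = -6M₀ab/L³ = -6·(-12)·4·2/6³ = 8/3 kN
  M_B = M₀a(2b-a)/L² = (-12)·4·(2·2-4)/6² = 0 kN·m
Load 2 — triangular load w₀=4 kN/m (0→w₀ over full span):
  R_A = 3w₀L/20 = 3·4·6/20 = 18/5 kN
  M_A = w₀L²/30 = 4·6²/30 = 24/5 kN·m
  R_B = 7w₀L/20 = 7·4·6/20 = 42/5 kN
  M_B = -w₀L²/20 = -4·6²/20 = -36/5 kN·m
Superposition: R_A = 14/15 kN, M_A = 4/5 kN·m, R_B = 166/15 kN, M_B = -36/5 kN·m

R_A = 14/15 kN, M_A = 4/5 kN·m, R_B = 166/15 kN, M_B = -36/5 kN·m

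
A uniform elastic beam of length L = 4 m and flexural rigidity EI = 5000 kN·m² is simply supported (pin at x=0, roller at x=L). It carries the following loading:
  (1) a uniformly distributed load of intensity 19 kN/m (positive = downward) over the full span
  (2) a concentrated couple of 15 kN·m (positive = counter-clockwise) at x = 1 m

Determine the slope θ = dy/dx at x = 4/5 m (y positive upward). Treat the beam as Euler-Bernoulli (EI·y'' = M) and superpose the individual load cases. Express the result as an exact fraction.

Load 1 — uniform load w=19 kN/m over full span:
  θ_1 = -w(L³-6Lx²+4x³)/(24EI) = -19·(4³-6·4·(4/5)²+4·(4/5)³)/(24·5000) = -627/78125 rad
Load 2 — applied couple M₀=15 kN·m at a=1 m (b=L-a=3):
  θ_2 = (M₀x²/(2L)+C₁)/EI  [x≤a] with C₁=M₀(3b²-L²)/(6L)=55/8 = (15·(4/5)²/(2·4)+(55/8))/5000 = 323/200000 rad
Superposition: θ = Σ θ_i = -32053/5000000 rad ≈ -0.006411 rad

θ(4/5) = -32053/5000000 rad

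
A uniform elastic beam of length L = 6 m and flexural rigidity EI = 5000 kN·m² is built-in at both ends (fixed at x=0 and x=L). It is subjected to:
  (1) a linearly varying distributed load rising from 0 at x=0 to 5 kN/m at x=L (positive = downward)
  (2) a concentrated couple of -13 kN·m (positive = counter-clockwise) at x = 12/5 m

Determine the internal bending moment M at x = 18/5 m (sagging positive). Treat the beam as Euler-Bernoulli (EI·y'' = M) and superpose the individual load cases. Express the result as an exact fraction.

Load 1 — triangular load w₀=5 kN/m (0→w₀ over full span):
  M_1 = 3w₀Lx/20 - w₀L²/30 - w₀x³/(6L) = 3·5·6·(18/5)/20 - 5·6²/30 - 5·(18/5)³/(6·6) = 93/25 kN·m
Load 2 — applied couple M₀=-13 kN·m at a=12/5 m (b=L-a=18/5):
  M_2 = R_Ax - M_A - M₀  [x>a] with R_A=-78/25, M_A=-39/25 = (-78/25)·(18/5) - (-39/25) - (-13) = 416/125 kN·m
Superposition: M = Σ M_i = 881/125 kN·m ≈ 7.048000 kN·m

M(18/5) = 881/125 kN·m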